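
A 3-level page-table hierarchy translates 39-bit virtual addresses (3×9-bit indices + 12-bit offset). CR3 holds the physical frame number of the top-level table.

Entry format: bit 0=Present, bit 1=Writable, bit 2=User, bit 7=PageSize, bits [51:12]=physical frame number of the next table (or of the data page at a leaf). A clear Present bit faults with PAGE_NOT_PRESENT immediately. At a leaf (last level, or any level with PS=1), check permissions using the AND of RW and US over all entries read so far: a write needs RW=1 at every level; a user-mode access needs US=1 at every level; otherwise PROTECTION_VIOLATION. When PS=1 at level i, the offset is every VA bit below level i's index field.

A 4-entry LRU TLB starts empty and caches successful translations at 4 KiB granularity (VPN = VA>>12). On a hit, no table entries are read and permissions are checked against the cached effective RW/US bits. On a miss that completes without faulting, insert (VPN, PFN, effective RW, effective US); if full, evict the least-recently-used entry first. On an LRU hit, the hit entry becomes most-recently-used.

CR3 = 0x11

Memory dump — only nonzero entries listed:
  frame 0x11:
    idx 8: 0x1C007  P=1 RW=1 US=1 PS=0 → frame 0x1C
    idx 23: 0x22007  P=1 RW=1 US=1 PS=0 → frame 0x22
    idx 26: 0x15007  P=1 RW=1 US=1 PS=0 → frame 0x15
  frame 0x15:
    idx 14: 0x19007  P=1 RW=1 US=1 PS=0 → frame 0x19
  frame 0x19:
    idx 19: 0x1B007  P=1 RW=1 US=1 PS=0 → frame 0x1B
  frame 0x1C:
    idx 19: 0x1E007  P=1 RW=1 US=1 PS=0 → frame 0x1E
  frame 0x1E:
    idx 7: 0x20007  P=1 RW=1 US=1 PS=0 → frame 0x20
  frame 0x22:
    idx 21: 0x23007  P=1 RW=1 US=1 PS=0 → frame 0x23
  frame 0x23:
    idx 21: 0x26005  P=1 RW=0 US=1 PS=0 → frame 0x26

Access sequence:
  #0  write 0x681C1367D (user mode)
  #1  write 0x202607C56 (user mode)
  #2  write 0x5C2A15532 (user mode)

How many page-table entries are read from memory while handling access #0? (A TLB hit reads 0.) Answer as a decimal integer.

Trace:
#0 VA=0x681C1367D (w,user):
  [0] read 0x11 idx=26: raw=0x15007 flags P=1 W=1 U=1 S=0
  [1] read 0x15 idx=14: raw=0x19007 flags P=1 W=1 U=1 S=0
  [2] read 0x19 idx=19: raw=0x1B007 flags P=1 W=1 U=1 S=0
  ⇒ phys 0x1B67D  [3 reads]
#1 VA=0x202607C56 (w,user):
  [0] read 0x11 idx=8: raw=0x1C007 flags P=1 W=1 U=1 S=0
  [1] read 0x1C idx=19: raw=0x1E007 flags P=1 W=1 U=1 S=0
  [2] read 0x1E idx=7: raw=0x20007 flags P=1 W=1 U=1 S=0
  ⇒ phys 0x20C56  [3 reads]
#2 VA=0x5C2A15532 (w,user):
  [0] read 0x11 idx=23: raw=0x22007 flags P=1 W=1 U=1 S=0
  [1] read 0x22 idx=21: raw=0x23007 flags P=1 W=1 U=1 S=0
  [2] read 0x23 idx=21: raw=0x26005 flags P=1 W=0 U=1 S=0
  ⇒ fault: PROTECTION_VIOLATION  — 3 lookups

Entries read for #0: 3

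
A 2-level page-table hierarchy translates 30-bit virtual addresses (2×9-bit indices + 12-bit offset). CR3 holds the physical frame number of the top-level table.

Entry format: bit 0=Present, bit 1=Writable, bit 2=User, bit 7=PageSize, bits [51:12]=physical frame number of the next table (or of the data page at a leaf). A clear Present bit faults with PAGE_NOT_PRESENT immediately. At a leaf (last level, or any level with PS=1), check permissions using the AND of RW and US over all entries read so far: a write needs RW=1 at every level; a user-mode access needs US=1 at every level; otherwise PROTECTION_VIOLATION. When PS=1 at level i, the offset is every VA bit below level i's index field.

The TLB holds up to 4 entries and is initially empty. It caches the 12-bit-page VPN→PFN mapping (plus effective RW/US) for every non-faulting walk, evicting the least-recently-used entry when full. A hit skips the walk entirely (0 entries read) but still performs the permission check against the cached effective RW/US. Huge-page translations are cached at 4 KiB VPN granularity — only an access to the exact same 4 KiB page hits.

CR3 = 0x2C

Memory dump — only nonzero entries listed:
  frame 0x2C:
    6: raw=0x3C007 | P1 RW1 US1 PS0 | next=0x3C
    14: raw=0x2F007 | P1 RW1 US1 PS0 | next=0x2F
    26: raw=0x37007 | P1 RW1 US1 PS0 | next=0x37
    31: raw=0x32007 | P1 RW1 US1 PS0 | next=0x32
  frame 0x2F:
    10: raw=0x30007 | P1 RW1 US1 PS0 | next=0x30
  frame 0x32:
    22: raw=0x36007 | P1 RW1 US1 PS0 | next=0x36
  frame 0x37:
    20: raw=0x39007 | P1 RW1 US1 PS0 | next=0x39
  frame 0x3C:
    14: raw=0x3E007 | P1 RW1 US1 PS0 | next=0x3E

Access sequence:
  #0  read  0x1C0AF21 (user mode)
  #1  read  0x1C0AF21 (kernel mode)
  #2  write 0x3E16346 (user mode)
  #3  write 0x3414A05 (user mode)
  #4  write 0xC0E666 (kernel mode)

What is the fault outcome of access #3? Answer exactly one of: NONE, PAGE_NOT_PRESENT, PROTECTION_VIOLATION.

Per-access translation:
#0 VA=0x1C0AF21 (r,user):
  [0] read 0x2C idx=14: raw=0x2F007 flags P=1 W=1 U=1 S=0
  [1] read 0x2F idx=10: raw=0x30007 flags P=1 W=1 U=1 S=0
  ✓ 0x30F21  — 2 lookups
#1 VA=0x1C0AF21 (r,kernel):
  TLB hit vpn=0x1C0A → PA=0x30F21
#2 VA=0x3E16346 (w,user):
  [0] read 0x2C idx=31: raw=0x32007 flags P=1 W=1 U=1 S=0
  [1] read 0x32 idx=22: raw=0x36007 flags P=1 W=1 U=1 S=0
  ✓ 0x36346  — 2 lookups
#3 VA=0x3414A05 (w,user):
  [0] read 0x2C idx=26: raw=0x37007 flags P=1 W=1 U=1 S=0
  [1] read 0x37 idx=20: raw=0x39007 flags P=1 W=1 U=1 S=0
  ✓ 0x39A05  — 2 lookups
#4 VA=0xC0E666 (w,kernel):
  [0] read 0x2C idx=6: raw=0x3C007 flags P=1 W=1 U=1 S=0
  [1] read 0x3C idx=14: raw=0x3E007 flags P=1 W=1 U=1 S=0
  ✓ 0x3E666  — 2 lookups

Access #3 fault: NONE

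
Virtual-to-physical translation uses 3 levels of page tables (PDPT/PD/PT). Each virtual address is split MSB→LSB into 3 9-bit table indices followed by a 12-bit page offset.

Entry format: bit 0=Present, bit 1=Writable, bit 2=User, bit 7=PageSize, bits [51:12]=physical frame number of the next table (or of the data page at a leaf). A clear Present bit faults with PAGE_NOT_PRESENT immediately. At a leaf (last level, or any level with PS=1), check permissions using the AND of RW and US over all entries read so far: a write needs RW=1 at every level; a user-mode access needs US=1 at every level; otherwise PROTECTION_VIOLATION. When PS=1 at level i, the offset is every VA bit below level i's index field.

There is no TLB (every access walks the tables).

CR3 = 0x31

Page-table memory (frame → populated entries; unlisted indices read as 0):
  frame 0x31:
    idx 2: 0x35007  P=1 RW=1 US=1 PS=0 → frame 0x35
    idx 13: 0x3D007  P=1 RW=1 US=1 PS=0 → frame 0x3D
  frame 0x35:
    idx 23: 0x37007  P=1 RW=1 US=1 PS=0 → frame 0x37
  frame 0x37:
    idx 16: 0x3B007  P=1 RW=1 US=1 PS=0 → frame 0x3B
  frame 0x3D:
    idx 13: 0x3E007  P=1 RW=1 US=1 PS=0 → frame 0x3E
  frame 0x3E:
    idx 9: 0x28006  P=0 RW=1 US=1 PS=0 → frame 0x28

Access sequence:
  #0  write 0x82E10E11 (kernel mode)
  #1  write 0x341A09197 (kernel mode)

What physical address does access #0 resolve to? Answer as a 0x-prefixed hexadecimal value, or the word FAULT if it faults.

Trace:
#0 VA=0x82E10E11 (w,kernel):
  [0] read 0x31 idx=2: raw=0x35007 flags P=1 W=1 U=1 S=0
  [1] read 0x35 idx=23: raw=0x37007 flags P=1 W=1 U=1 S=0
  [2] read 0x37 idx=16: raw=0x3B007 flags P=1 W=1 U=1 S=0
  ✓ 0x3BE11  — 3 lookups
#1 VA=0x341A09197 (w,kernel):
  [0] read 0x31 idx=13: raw=0x3D007 flags P=1 W=1 U=1 S=0
  [1] read 0x3D idx=13: raw=0x3E007 flags P=1 W=1 U=1 S=0
  [2] read 0x3E idx=9: raw=0x28006 flags P=0 W=1 U=1 S=0
  ⇒ fault: PAGE_NOT_PRESENT  — 3 lookups

Access #0 PA: 0x3BE11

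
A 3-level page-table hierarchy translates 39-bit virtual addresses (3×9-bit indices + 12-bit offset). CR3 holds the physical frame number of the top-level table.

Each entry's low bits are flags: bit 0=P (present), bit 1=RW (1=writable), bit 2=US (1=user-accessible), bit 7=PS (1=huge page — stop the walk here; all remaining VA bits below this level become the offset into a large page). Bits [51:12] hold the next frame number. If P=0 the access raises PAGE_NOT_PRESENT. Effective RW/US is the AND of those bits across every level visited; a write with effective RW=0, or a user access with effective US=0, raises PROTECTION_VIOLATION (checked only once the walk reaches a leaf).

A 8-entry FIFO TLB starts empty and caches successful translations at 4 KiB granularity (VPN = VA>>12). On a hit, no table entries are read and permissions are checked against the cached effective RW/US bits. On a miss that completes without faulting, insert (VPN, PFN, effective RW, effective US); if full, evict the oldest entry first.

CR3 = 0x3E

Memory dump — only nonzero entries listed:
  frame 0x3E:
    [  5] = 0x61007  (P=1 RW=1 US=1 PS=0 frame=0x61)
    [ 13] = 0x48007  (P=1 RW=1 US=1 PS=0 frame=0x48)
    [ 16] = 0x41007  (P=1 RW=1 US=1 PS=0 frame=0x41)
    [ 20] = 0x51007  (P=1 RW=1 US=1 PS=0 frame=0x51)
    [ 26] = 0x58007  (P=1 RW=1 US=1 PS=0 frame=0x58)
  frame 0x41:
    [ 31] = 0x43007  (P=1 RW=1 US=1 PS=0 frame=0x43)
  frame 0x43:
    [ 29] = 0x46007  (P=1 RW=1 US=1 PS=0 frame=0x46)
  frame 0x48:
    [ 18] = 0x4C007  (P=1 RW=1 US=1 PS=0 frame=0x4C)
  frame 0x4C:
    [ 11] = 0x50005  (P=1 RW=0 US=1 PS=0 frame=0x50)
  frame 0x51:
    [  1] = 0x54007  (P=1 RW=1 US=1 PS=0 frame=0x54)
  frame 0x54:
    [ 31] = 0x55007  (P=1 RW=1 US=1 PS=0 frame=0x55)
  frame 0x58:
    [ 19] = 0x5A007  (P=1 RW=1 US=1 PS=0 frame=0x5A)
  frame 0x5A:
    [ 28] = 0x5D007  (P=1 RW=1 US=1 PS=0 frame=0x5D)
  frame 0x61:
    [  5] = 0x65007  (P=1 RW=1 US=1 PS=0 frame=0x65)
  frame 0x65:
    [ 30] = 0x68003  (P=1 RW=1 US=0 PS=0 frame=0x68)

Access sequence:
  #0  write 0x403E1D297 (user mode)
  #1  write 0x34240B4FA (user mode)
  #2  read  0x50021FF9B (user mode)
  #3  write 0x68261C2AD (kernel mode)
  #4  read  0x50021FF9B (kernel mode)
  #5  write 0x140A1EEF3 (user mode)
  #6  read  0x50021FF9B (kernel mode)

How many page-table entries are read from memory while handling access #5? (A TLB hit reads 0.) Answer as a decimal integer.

Walk each access:
#0 VA=0x403E1D297 (w,user):
  lvl0: tbl 0x3E, slot 16 ⇒ 0x41007 (P1/RW1/US1/PS0)
  lvl1: tbl 0x41, slot 31 ⇒ 0x43007 (P1/RW1/US1/PS0)
  lvl2: tbl 0x43, slot 29 ⇒ 0x46007 (P1/RW1/US1/PS0)
  ⇒ phys 0x46297  [3 reads]
#1 VA=0x34240B4FA (w,user):
  lvl0: tbl 0x3E, slot 13 ⇒ 0x48007 (P1/RW1/US1/PS0)
  lvl1: tbl 0x48, slot 18 ⇒ 0x4C007 (P1/RW1/US1/PS0)
  lvl2: tbl 0x4C, slot 11 ⇒ 0x50005 (P1/RW0/US1/PS0)
  → PROTECTION_VIOLATION  (3 entries read)
#2 VA=0x50021FF9B (r,user):
  lvl0: tbl 0x3E, slot 20 ⇒ 0x51007 (P1/RW1/US1/PS0)
  lvl1: tbl 0x51, slot 1 ⇒ 0x54007 (P1/RW1/US1/PS0)
  lvl2: tbl 0x54, slot 31 ⇒ 0x55007 (P1/RW1/US1/PS0)
  ⇒ phys 0x55F9B  [3 reads]
#3 VA=0x68261C2AD (w,kernel):
  lvl0: tbl 0x3E, slot 26 ⇒ 0x58007 (P1/RW1/US1/PS0)
  lvl1: tbl 0x58, slot 19 ⇒ 0x5A007 (P1/RW1/US1/PS0)
  lvl2: tbl 0x5A, slot 28 ⇒ 0x5D007 (P1/RW1/US1/PS0)
  ⇒ phys 0x5D2AD  [3 reads]
#4 VA=0x50021FF9B (r,kernel):
  TLB hit vpn=0x50021F → PA=0x55F9B
#5 VA=0x140A1EEF3 (w,user):
  lvl0: tbl 0x3E, slot 5 ⇒ 0x61007 (P1/RW1/US1/PS0)
  lvl1: tbl 0x61, slot 5 ⇒ 0x65007 (P1/RW1/US1/PS0)
  lvl2: tbl 0x65, slot 30 ⇒ 0x68003 (P1/RW1/US0/PS0)
  → PROTECTION_VIOLATION  (3 entries read)
#6 VA=0x50021FF9B (r,kernel):
  TLB hit vpn=0x50021F → PA=0x55F9B

Entries read for #5: 3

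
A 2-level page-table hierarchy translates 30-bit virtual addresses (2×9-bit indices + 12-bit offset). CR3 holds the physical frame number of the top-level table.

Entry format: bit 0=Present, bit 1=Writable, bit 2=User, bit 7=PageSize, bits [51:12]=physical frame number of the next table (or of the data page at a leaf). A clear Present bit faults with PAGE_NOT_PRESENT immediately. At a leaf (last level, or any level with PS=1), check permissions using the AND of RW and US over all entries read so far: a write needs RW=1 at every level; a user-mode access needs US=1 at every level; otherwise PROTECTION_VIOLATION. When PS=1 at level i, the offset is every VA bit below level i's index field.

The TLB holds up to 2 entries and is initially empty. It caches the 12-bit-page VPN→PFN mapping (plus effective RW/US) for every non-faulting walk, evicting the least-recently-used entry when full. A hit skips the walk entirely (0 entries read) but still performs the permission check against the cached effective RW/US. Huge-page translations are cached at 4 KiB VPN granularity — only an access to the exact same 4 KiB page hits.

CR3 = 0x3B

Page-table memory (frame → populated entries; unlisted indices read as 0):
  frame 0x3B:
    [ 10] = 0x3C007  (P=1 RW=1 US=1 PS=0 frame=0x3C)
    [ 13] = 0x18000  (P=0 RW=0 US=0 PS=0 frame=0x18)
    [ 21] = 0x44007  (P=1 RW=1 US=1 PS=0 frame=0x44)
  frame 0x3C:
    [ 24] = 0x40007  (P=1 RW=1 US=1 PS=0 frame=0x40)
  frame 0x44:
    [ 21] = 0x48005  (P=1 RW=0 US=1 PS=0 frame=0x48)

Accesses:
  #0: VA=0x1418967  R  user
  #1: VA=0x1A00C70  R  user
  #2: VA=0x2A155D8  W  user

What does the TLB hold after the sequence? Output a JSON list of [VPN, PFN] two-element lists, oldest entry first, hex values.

Walk each access:
#0 VA=0x1418967 (r,user):
  [0] read 0x3B idx=10: raw=0x3C007 flags P=1 W=1 U=1 S=0
  [1] read 0x3C idx=24: raw=0x40007 flags P=1 W=1 U=1 S=0
  ⇒ phys 0x40967  [2 reads]
#1 VA=0x1A00C70 (r,user):
  [0] read 0x3B idx=13: raw=0x18000 flags P=0 W=0 U=0 S=0
  → PAGE_NOT_PRESENT  (1 entries read)
#2 VA=0x2A155D8 (w,user):
  [0] read 0x3B idx=21: raw=0x44007 flags P=1 W=1 U=1 S=0
  [1] read 0x44 idx=21: raw=0x48005 flags P=1 W=0 U=1 S=0
  → PROTECTION_VIOLATION  (2 entries read)

TLB: [["0x1418", "0x40"]]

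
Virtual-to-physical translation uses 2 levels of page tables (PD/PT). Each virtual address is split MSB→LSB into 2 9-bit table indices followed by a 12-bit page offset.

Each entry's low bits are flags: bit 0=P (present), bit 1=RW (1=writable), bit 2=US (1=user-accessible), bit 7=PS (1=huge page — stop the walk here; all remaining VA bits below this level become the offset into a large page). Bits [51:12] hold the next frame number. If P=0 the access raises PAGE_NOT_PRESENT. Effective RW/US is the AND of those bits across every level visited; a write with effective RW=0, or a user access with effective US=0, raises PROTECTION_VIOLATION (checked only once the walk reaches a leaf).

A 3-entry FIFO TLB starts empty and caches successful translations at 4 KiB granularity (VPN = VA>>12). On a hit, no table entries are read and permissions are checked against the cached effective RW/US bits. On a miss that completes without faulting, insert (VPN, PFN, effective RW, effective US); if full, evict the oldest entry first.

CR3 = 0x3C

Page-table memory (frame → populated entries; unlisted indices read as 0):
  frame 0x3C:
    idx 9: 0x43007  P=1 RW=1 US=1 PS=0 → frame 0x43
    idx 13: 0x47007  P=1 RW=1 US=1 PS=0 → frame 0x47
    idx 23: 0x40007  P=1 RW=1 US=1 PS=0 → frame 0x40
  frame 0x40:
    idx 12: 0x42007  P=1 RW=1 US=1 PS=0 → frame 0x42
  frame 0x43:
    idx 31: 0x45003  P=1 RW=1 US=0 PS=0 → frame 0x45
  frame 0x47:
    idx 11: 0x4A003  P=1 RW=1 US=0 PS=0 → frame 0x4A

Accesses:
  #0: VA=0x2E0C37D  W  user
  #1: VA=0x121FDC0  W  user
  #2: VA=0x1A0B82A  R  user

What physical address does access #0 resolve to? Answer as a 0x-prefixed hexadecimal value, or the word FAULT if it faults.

Per-access translation:
#0 VA=0x2E0C37D (w,user):
  [0] read 0x3C idx=23: raw=0x40007 flags P=1 W=1 U=1 S=0
  [1] read 0x40 idx=12: raw=0x42007 flags P=1 W=1 U=1 S=0
  ✓ 0x4237D  — 2 lookups
#1 VA=0x121FDC0 (w,user):
  [0] read 0x3C idx=9: raw=0x43007 flags P=1 W=1 U=1 S=0
  [1] read 0x43 idx=31: raw=0x45003 flags P=1 W=1 U=0 S=0
  ✗ PROTECTION_VIOLATION  [2 reads]
#2 VA=0x1A0B82A (r,user):
  [0] read 0x3C idx=13: raw=0x47007 flags P=1 W=1 U=1 S=0
  [1] read 0x47 idx=11: raw=0x4A003 flags P=1 W=1 U=0 S=0
  ✗ PROTECTION_VIOLATION  [2 reads]

Access #0 PA: 0x4237D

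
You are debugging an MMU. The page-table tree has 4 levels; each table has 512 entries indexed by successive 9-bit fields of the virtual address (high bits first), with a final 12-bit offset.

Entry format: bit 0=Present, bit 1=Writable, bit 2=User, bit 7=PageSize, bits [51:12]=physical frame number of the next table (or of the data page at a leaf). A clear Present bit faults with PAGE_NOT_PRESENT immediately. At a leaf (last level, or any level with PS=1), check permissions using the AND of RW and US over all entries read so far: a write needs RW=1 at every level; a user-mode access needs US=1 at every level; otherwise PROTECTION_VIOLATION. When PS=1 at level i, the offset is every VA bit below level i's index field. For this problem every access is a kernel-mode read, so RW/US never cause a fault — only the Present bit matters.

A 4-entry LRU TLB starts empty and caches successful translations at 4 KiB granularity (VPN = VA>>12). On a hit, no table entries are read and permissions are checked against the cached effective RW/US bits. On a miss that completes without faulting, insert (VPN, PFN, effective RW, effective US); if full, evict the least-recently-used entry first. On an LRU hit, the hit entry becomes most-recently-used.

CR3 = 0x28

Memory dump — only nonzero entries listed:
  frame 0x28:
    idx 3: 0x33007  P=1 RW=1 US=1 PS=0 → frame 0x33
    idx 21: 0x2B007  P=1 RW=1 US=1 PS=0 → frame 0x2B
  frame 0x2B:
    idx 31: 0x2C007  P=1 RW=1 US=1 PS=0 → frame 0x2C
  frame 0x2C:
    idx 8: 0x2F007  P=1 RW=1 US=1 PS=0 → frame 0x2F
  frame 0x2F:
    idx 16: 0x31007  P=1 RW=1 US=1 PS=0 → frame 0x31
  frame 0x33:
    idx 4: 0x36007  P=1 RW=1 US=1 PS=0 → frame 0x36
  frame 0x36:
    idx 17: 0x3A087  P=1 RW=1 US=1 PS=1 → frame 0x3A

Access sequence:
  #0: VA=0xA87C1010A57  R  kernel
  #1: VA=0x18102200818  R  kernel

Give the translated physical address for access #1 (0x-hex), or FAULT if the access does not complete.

Trace:
#0 VA=0xA87C1010A57 (r,kernel):
  [0] read 0x28 idx=21: raw=0x2B007 flags P=1 W=1 U=1 S=0
  [1] read 0x2B idx=31: raw=0x2C007 flags P=1 W=1 U=1 S=0
  [2] read 0x2C idx=8: raw=0x2F007 flags P=1 W=1 U=1 S=0
  [3] read 0x2F idx=16: raw=0x31007 flags P=1 W=1 U=1 S=0
  → PA=0x31A57  (4 entries read)
#1 VA=0x18102200818 (r,kernel):
  [0] read 0x28 idx=3: raw=0x33007 flags P=1 W=1 U=1 S=0
  [1] read 0x33 idx=4: raw=0x36007 flags P=1 W=1 U=1 S=0
  [2] read 0x36 idx=17: raw=0x3A087 flags P=1 W=1 U=1 S=1
  → PA=0x3A818 (huge @L2)  (3 entries read)

Access #1 PA: 0x3A818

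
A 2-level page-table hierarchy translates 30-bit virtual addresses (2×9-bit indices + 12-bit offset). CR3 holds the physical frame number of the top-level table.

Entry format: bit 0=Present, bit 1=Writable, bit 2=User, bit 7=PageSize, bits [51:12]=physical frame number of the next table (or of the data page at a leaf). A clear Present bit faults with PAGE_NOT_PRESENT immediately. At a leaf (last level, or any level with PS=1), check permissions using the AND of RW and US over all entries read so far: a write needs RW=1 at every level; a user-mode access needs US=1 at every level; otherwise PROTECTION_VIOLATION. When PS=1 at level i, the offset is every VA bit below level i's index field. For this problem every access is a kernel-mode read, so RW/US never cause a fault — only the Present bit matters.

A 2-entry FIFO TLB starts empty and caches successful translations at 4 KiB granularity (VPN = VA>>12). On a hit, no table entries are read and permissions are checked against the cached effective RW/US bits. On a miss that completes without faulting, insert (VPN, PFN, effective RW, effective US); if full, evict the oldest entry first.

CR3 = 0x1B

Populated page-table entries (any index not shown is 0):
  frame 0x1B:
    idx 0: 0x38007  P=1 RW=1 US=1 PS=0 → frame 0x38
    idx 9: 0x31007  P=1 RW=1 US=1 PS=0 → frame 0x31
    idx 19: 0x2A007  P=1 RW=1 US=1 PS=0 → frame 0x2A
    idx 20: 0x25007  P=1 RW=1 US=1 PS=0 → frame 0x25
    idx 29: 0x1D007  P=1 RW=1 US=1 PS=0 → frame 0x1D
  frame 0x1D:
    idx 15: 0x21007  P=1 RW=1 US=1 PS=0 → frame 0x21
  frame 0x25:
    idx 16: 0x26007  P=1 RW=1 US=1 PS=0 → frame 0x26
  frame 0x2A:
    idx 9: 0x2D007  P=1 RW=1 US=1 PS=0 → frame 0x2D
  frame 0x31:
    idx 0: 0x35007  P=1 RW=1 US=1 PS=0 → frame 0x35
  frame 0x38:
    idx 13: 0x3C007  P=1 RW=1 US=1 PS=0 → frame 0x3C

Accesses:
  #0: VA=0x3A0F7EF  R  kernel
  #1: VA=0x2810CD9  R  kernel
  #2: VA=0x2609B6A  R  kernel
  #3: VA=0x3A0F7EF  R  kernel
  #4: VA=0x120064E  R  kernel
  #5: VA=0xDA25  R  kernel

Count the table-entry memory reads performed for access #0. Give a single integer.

Walk each access:
#0 VA=0x3A0F7EF (r,kernel):
  [0] read 0x1B idx=29: raw=0x1D007 flags P=1 W=1 U=1 S=0
  [1] read 0x1D idx=15: raw=0x21007 flags P=1 W=1 U=1 S=0
  → PA=0x217EF  (2 entries read)
#1 VA=0x2810CD9 (r,kernel):
  [0] read 0x1B idx=20: raw=0x25007 flags P=1 W=1 U=1 S=0
  [1] read 0x25 idx=16: raw=0x26007 flags P=1 W=1 U=1 S=0
  → PA=0x26CD9  (2 entries read)
#2 VA=0x2609B6A (r,kernel):
  [0] read 0x1B idx=19: raw=0x2A007 flags P=1 W=1 U=1 S=0
  [1] read 0x2A idx=9: raw=0x2D007 flags P=1 W=1 U=1 S=0
  → PA=0x2DB6A  (2 entries read)
#3 VA=0x3A0F7EF (r,kernel):
  [0] read 0x1B idx=29: raw=0x1D007 flags P=1 W=1 U=1 S=0
  [1] read 0x1D idx=15: raw=0x21007 flags P=1 W=1 U=1 S=0
  → PA=0x217EF  (2 entries read)
#4 VA=0x120064E (r,kernel):
  [0] read 0x1B idx=9: raw=0x31007 flags P=1 W=1 U=1 S=0
  [1] read 0x31 idx=0: raw=0x35007 flags P=1 W=1 U=1 S=0
  → PA=0x3564E  (2 entries read)
#5 VA=0xDA25 (r,kernel):
  [0] read 0x1B idx=0: raw=0x38007 flags P=1 W=1 U=1 S=0
  [1] read 0x38 idx=13: raw=0x3C007 flags P=1 W=1 U=1 S=0
  → PA=0x3CA25  (2 entries read)

Entries read for #0: 2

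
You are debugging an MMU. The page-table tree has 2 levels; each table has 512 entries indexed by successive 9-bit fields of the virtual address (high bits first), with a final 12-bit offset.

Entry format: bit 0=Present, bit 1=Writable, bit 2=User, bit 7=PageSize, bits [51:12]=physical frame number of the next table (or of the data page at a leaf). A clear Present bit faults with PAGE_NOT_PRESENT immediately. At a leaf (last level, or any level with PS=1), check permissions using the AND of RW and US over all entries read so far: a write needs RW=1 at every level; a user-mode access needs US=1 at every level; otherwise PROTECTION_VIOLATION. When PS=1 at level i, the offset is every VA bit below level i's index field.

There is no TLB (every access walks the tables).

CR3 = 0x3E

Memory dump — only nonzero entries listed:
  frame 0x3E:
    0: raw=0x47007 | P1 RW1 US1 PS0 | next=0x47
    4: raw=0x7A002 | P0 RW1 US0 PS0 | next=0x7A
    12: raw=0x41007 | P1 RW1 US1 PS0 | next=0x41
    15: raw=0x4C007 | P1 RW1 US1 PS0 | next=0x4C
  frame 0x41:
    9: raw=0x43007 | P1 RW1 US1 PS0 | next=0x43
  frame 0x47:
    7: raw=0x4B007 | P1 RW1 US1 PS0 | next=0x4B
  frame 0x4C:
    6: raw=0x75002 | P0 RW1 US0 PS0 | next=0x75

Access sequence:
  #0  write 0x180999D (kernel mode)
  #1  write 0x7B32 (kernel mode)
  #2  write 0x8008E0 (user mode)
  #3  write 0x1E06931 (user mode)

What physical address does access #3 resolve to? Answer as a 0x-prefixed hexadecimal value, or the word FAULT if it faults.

Per-access translation:
#0 VA=0x180999D (w,kernel):
  [0] read 0x3E idx=12: raw=0x41007 flags P=1 W=1 U=1 S=0
  [1] read 0x41 idx=9: raw=0x43007 flags P=1 W=1 U=1 S=0
  ✓ 0x4399D  — 2 lookups
#1 VA=0x7B32 (w,kernel):
  [0] read 0x3E idx=0: raw=0x47007 flags P=1 W=1 U=1 S=0
  [1] read 0x47 idx=7: raw=0x4B007 flags P=1 W=1 U=1 S=0
  ✓ 0x4BB32  — 2 lookups
#2 VA=0x8008E0 (w,user):
  [0] read 0x3E idx=4: raw=0x7A002 flags P=0 W=1 U=0 S=0
  → PAGE_NOT_PRESENT  (1 entries read)
#3 VA=0x1E06931 (w,user):
  [0] read 0x3E idx=15: raw=0x4C007 flags P=1 W=1 U=1 S=0
  [1] read 0x4C idx=6: raw=0x75002 flags P=0 W=1 U=0 S=0
  → PAGE_NOT_PRESENT  (2 entries read)

Access #3 PA: FAULT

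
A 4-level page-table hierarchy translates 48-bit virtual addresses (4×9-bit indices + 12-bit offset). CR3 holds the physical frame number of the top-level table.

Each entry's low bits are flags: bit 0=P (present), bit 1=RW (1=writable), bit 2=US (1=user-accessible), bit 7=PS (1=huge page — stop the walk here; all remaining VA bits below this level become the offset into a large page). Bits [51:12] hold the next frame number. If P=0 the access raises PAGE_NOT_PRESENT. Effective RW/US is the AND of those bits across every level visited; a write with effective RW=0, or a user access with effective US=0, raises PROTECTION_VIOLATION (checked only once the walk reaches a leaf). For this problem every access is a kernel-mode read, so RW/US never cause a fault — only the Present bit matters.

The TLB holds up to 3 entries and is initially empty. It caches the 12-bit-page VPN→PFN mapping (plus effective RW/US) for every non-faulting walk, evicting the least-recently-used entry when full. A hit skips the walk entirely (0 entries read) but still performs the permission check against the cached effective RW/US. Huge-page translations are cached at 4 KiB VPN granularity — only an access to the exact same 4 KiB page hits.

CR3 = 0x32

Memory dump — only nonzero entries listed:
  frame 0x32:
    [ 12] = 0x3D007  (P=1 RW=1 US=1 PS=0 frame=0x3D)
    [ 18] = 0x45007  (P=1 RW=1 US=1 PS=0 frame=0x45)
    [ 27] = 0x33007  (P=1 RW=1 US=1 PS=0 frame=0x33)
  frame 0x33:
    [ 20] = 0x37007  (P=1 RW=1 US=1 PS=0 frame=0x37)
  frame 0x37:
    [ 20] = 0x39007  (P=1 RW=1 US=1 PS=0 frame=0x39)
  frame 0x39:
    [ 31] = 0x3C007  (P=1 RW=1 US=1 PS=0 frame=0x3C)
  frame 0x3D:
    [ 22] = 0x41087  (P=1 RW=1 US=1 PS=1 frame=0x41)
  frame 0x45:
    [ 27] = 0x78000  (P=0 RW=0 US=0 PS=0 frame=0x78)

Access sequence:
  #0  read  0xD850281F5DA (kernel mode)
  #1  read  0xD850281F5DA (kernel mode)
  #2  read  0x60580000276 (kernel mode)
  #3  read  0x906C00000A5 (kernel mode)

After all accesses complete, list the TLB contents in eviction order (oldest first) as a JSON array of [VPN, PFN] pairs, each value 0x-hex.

Walk each access:
#0 VA=0xD850281F5DA (r,kernel):
  L0: frame=0x32 idx=27 entry=0x33007 [P=1 RW=1 US=1 PS=0]
  L1: frame=0x33 idx=20 entry=0x37007 [P=1 RW=1 US=1 PS=0]
  L2: frame=0x37 idx=20 entry=0x39007 [P=1 RW=1 US=1 PS=0]
  L3: frame=0x39 idx=31 entry=0x3C007 [P=1 RW=1 US=1 PS=0]
  → PA=0x3C5DA  (4 entries read)
#1 VA=0xD850281F5DA (r,kernel):
  TLB hit vpn=0xD850281F → PA=0x3C5DA
#2 VA=0x60580000276 (r,kernel):
  L0: frame=0x32 idx=12 entry=0x3D007 [P=1 RW=1 US=1 PS=0]
  L1: frame=0x3D idx=22 entry=0x41087 [P=1 RW=1 US=1 PS=1]
  → PA=0x41276 (huge @L1)  (2 entries read)
#3 VA=0x906C00000A5 (r,kernel):
  L0: frame=0x32 idx=18 entry=0x45007 [P=1 RW=1 US=1 PS=0]
  L1: frame=0x45 idx=27 entry=0x78000 [P=0 RW=0 US=0 PS=0]
  ⇒ fault: PAGE_NOT_PRESENT  — 2 lookups

TLB: [["0xD850281F", "0x3C"], ["0x60580000", "0x41"]]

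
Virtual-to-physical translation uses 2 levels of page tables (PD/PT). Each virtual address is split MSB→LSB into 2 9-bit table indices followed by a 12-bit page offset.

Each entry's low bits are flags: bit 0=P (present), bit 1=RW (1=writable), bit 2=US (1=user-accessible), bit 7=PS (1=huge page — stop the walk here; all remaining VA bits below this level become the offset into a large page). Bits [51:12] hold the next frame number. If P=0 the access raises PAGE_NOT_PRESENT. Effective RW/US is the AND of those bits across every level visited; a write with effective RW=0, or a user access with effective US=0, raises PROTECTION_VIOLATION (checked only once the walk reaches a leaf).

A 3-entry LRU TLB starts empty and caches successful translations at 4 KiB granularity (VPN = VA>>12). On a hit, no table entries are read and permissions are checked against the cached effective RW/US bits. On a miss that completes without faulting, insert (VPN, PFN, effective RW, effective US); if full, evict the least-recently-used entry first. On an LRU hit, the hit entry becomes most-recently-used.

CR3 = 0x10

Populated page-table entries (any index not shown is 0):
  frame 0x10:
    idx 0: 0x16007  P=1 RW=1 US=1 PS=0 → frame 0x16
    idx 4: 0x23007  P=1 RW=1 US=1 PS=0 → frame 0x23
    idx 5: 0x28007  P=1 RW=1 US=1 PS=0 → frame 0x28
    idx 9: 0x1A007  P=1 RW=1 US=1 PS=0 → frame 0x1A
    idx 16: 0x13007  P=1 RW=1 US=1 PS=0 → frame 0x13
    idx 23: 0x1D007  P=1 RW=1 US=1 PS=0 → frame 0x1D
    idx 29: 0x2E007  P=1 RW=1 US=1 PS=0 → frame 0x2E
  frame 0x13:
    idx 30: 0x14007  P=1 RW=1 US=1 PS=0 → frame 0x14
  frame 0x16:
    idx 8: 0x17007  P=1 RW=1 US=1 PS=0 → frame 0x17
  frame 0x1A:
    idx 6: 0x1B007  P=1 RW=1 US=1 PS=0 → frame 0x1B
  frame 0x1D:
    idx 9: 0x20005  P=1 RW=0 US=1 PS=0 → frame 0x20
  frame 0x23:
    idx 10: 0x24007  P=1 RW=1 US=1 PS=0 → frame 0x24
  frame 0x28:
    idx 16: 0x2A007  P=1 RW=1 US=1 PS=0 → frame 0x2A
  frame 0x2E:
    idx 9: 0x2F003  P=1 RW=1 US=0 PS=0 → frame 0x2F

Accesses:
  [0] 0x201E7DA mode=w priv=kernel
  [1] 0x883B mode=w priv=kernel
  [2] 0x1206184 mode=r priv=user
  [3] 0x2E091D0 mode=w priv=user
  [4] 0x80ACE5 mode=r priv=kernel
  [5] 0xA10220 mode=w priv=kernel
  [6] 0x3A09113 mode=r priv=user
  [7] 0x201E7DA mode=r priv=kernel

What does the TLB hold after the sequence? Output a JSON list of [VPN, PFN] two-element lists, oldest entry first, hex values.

Per-access translation:
#0 VA=0x201E7DA (w,kernel):
  [0] read 0x10 idx=16: raw=0x13007 flags P=1 W=1 U=1 S=0
  [1] read 0x13 idx=30: raw=0x14007 flags P=1 W=1 U=1 S=0
  → PA=0x147DA  (2 entries read)
#1 VA=0x883B (w,kernel):
  [0] read 0x10 idx=0: raw=0x16007 flags P=1 W=1 U=1 S=0
  [1] read 0x16 idx=8: raw=0x17007 flags P=1 W=1 U=1 S=0
  → PA=0x1783B  (2 entries read)
#2 VA=0x1206184 (r,user):
  [0] read 0x10 idx=9: raw=0x1A007 flags P=1 W=1 U=1 S=0
  [1] read 0x1A idx=6: raw=0x1B007 flags P=1 W=1 U=1 S=0
  → PA=0x1B184  (2 entries read)
#3 VA=0x2E091D0 (w,user):
  [0] read 0x10 idx=23: raw=0x1D007 flags P=1 W=1 U=1 S=0
  [1] read 0x1D idx=9: raw=0x20005 flags P=1 W=0 U=1 S=0
  ✗ PROTECTION_VIOLATION  [2 reads]
#4 VA=0x80ACE5 (r,kernel):
  [0] read 0x10 idx=4: raw=0x23007 flags P=1 W=1 U=1 S=0
  [1] read 0x23 idx=10: raw=0x24007 flags P=1 W=1 U=1 S=0
  → PA=0x24CE5  (2 entries read)
#5 VA=0xA10220 (w,kernel):
  [0] read 0x10 idx=5: raw=0x28007 flags P=1 W=1 U=1 S=0
  [1] read 0x28 idx=16: raw=0x2A007 flags P=1 W=1 U=1 S=0
  → PA=0x2A220  (2 entries read)
#6 VA=0x3A09113 (r,user):
  [0] read 0x10 idx=29: raw=0x2E007 flags P=1 W=1 U=1 S=0
  [1] read 0x2E idx=9: raw=0x2F003 flags P=1 W=1 U=0 S=0
  ✗ PROTECTION_VIOLATION  [2 reads]
#7 VA=0x201E7DA (r,kernel):
  [0] read 0x10 idx=16: raw=0x13007 flags P=1 W=1 U=1 S=0
  [1] read 0x13 idx=30: raw=0x14007 flags P=1 W=1 U=1 S=0
  → PA=0x147DA  (2 entries read)

TLB: [["0x80A", "0x24"], ["0xA10", "0x2A"], ["0x201E", "0x14"]]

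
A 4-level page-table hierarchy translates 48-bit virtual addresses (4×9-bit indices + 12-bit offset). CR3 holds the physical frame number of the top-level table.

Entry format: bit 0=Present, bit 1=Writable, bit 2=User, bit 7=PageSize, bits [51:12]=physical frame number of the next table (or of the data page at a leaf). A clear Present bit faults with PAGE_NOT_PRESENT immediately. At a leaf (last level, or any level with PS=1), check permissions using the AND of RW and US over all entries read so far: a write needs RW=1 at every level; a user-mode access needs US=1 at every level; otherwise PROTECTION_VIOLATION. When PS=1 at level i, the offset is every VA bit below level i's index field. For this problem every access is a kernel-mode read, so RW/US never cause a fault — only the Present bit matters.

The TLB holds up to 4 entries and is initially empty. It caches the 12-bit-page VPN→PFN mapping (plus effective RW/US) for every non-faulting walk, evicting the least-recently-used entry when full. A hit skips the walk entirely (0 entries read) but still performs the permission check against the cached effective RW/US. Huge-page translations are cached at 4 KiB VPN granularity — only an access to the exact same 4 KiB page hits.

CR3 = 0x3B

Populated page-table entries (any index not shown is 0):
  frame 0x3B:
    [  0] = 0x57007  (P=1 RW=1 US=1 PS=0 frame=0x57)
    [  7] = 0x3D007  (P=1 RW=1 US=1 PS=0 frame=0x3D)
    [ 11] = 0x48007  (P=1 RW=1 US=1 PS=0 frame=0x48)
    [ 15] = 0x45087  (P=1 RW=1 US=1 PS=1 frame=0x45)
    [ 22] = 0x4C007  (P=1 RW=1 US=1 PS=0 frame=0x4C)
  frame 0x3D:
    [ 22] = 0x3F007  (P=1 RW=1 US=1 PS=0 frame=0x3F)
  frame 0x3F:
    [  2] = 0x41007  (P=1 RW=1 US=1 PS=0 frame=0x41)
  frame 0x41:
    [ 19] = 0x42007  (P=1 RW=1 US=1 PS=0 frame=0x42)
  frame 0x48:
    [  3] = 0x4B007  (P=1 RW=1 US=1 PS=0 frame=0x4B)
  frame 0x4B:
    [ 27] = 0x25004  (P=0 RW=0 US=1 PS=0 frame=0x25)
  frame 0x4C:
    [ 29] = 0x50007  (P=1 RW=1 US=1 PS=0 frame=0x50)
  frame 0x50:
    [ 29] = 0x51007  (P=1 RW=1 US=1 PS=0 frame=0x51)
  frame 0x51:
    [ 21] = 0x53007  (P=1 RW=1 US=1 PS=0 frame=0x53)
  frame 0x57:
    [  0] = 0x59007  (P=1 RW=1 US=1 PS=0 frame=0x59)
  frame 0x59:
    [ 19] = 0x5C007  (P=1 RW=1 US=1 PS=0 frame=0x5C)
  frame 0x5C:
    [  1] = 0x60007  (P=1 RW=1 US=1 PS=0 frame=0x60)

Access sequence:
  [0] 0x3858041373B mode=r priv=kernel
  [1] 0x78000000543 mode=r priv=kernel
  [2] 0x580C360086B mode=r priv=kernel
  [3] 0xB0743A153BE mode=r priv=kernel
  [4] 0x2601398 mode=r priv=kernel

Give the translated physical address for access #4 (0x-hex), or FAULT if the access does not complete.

Per-access translation:
#0 VA=0x3858041373B (r,kernel):
  L0 @0x3B[7] → 0x3D007  P=1,RW=1,US=1,PS=0
  L1 @0x3D[22] → 0x3F007  P=1,RW=1,US=1,PS=0
  L2 @0x3F[2] → 0x41007  P=1,RW=1,US=1,PS=0
  L3 @0x41[19] → 0x42007  P=1,RW=1,US=1,PS=0
  → PA=0x4273B  (4 entries read)
#1 VA=0x78000000543 (r,kernel):
  L0 @0x3B[15] → 0x45087  P=1,RW=1,US=1,PS=1
  → PA=0x45543 (huge @L0)  (1 entries read)
#2 VA=0x580C360086B (r,kernel):
  L0 @0x3B[11] → 0x48007  P=1,RW=1,US=1,PS=0
  L1 @0x48[3] → 0x4B007  P=1,RW=1,US=1,PS=0
  L2 @0x4B[27] → 0x25004  P=0,RW=0,US=1,PS=0
  → PAGE_NOT_PRESENT  (3 entries read)
#3 VA=0xB0743A153BE (r,kernel):
  L0 @0x3B[22] → 0x4C007  P=1,RW=1,US=1,PS=0
  L1 @0x4C[29] → 0x50007  P=1,RW=1,US=1,PS=0
  L2 @0x50[29] → 0x51007  P=1,RW=1,US=1,PS=0
  L3 @0x51[21] → 0x53007  P=1,RW=1,US=1,PS=0
  → PA=0x533BE  (4 entries read)
#4 VA=0x2601398 (r,kernel):
  L0 @0x3B[0] → 0x57007  P=1,RW=1,US=1,PS=0
  L1 @0x57[0] → 0x59007  P=1,RW=1,US=1,PS=0
  L2 @0x59[19] → 0x5C007  P=1,RW=1,US=1,PS=0
  L3 @0x5C[1] → 0x60007  P=1,RW=1,US=1,PS=0
  → PA=0x60398  (4 entries read)

Access #4 PA: 0x60398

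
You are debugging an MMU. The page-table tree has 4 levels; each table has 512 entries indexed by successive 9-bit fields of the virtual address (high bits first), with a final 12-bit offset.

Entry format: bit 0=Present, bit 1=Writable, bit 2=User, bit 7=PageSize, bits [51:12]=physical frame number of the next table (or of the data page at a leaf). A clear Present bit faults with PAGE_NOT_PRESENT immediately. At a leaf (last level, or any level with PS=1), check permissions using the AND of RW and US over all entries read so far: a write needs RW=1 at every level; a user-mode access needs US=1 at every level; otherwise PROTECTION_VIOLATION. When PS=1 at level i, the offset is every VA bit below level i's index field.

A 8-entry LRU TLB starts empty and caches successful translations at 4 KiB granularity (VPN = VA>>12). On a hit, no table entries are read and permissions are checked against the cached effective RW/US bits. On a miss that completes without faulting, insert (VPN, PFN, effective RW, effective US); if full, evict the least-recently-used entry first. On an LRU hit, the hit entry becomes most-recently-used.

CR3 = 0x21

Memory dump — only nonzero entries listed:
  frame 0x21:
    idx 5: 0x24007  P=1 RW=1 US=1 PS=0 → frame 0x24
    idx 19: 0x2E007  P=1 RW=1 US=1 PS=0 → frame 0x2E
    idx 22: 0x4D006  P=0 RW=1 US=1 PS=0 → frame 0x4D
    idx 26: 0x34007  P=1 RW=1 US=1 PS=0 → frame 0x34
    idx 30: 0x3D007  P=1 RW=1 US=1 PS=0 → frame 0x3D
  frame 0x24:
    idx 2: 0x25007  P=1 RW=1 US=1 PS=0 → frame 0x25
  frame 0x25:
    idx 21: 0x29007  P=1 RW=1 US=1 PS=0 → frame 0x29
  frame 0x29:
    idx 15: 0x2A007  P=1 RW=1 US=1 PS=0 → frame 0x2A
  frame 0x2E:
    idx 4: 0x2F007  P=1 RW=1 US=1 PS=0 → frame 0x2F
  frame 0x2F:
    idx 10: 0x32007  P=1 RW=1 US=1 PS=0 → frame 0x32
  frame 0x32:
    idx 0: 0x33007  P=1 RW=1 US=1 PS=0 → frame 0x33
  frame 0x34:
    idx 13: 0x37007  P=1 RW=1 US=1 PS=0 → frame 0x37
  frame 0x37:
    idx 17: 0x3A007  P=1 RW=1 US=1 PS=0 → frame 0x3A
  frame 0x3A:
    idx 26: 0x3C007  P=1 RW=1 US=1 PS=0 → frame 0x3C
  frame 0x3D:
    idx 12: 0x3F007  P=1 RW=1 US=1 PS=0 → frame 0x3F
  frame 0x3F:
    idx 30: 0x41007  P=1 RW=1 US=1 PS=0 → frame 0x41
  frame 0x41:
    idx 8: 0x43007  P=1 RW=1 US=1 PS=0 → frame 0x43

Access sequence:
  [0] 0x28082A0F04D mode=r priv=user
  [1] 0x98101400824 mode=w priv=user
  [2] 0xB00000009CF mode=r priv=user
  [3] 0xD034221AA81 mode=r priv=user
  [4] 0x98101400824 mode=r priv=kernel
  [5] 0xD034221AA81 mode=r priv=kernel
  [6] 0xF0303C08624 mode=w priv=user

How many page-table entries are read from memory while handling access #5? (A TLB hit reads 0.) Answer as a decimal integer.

Per-access translation:
#0 VA=0x28082A0F04D (r,user):
  lvl0: tbl 0x21, slot 5 ⇒ 0x24007 (P1/RW1/US1/PS0)
  lvl1: tbl 0x24, slot 2 ⇒ 0x25007 (P1/RW1/US1/PS0)
  lvl2: tbl 0x25, slot 21 ⇒ 0x29007 (P1/RW1/US1/PS0)
  lvl3: tbl 0x29, slot 15 ⇒ 0x2A007 (P1/RW1/US1/PS0)
  ⇒ phys 0x2A04D  [4 reads]
#1 VA=0x98101400824 (w,user):
  lvl0: tbl 0x21, slot 19 ⇒ 0x2E007 (P1/RW1/US1/PS0)
  lvl1: tbl 0x2E, slot 4 ⇒ 0x2F007 (P1/RW1/US1/PS0)
  lvl2: tbl 0x2F, slot 10 ⇒ 0x32007 (P1/RW1/US1/PS0)
  lvl3: tbl 0x32, slot 0 ⇒ 0x33007 (P1/RW1/US1/PS0)
  ⇒ phys 0x33824  [4 reads]
#2 VA=0xB00000009CF (r,user):
  lvl0: tbl 0x21, slot 22 ⇒ 0x4D006 (P0/RW1/US1/PS0)
  → PAGE_NOT_PRESENT  (1 entries read)
#3 VA=0xD034221AA81 (r,user):
  lvl0: tbl 0x21, slot 26 ⇒ 0x34007 (P1/RW1/US1/PS0)
  lvl1: tbl 0x34, slot 13 ⇒ 0x37007 (P1/RW1/US1/PS0)
  lvl2: tbl 0x37, slot 17 ⇒ 0x3A007 (P1/RW1/US1/PS0)
  lvl3: tbl 0x3A, slot 26 ⇒ 0x3C007 (P1/RW1/US1/PS0)
  ⇒ phys 0x3CA81  [4 reads]
#4 VA=0x98101400824 (r,kernel):
  TLB hit vpn=0x98101400 → PA=0x33824
#5 VA=0xD034221AA81 (r,kernel):
  TLB hit vpn=0xD034221A → PA=0x3CA81
#6 VA=0xF0303C08624 (w,user):
  lvl0: tbl 0x21, slot 30 ⇒ 0x3D007 (P1/RW1/US1/PS0)
  lvl1: tbl 0x3D, slot 12 ⇒ 0x3F007 (P1/RW1/US1/PS0)
  lvl2: tbl 0x3F, slot 30 ⇒ 0x41007 (P1/RW1/US1/PS0)
  lvl3: tbl 0x41, slot 8 ⇒ 0x43007 (P1/RW1/US1/PS0)
  ⇒ phys 0x43624  [4 reads]

Entries read for #5: 0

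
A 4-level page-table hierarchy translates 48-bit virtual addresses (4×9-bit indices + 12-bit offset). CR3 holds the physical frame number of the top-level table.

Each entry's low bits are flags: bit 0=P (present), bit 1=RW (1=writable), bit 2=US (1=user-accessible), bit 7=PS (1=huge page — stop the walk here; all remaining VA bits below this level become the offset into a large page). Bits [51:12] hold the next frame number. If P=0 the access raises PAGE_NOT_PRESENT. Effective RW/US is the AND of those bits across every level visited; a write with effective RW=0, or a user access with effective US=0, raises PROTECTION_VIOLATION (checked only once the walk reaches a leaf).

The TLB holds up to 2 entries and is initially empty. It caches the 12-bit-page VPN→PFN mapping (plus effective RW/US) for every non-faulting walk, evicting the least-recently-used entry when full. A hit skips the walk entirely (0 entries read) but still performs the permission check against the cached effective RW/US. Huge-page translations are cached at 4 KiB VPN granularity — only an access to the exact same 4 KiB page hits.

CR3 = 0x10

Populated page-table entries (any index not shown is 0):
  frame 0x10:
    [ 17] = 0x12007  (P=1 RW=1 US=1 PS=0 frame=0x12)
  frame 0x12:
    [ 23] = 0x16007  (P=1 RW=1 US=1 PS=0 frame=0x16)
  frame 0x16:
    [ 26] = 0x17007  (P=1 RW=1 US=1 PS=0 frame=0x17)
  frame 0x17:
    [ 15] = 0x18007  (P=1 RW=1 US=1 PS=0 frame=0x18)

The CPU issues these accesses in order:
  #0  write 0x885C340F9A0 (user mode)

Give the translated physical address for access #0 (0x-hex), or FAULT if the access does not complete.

Per-access translation:
#0 VA=0x885C340F9A0 (w,user):
  L0 @0x10[17] → 0x12007  P=1,RW=1,US=1,PS=0
  L1 @0x12[23] → 0x16007  P=1,RW=1,US=1,PS=0
  L2 @0x16[26] → 0x17007  P=1,RW=1,US=1,PS=0
  L3 @0x17[15] → 0x18007  P=1,RW=1,US=1,PS=0
  ⇒ phys 0x189A0  [4 reads]

Access #0 PA: 0x189A0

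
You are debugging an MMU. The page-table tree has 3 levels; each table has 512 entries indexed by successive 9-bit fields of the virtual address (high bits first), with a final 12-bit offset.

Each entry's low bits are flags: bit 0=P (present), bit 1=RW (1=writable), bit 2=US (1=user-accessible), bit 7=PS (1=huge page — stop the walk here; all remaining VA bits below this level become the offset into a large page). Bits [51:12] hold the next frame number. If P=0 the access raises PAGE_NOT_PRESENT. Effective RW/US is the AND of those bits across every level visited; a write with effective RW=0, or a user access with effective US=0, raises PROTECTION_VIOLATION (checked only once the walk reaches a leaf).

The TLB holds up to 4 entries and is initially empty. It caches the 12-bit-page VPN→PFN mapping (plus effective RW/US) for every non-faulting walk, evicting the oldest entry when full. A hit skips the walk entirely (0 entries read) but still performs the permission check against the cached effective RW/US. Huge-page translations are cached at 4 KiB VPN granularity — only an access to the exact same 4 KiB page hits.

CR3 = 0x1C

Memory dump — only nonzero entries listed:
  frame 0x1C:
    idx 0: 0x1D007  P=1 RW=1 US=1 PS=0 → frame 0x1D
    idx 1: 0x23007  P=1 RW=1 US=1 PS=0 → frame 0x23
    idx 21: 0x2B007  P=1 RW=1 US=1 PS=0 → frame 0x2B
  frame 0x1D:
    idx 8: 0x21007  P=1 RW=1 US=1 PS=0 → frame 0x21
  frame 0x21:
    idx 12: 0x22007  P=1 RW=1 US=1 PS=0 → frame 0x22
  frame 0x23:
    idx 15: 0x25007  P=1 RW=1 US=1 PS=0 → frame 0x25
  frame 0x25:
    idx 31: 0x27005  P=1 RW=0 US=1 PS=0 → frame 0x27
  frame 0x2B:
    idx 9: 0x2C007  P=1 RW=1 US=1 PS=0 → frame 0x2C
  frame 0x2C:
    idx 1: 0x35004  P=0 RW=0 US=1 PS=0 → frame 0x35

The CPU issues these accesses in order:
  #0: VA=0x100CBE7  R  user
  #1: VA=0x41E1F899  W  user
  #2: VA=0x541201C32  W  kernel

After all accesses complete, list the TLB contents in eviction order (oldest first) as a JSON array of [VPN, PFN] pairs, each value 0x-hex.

Walk each access:
#0 VA=0x100CBE7 (r,user):
  lvl0: tbl 0x1C, slot 0 ⇒ 0x1D007 (P1/RW1/US1/PS0)
  lvl1: tbl 0x1D, slot 8 ⇒ 0x21007 (P1/RW1/US1/PS0)
  lvl2: tbl 0x21, slot 12 ⇒ 0x22007 (P1/RW1/US1/PS0)
  ⇒ phys 0x22BE7  [3 reads]
#1 VA=0x41E1F899 (w,user):
  lvl0: tbl 0x1C, slot 1 ⇒ 0x23007 (P1/RW1/US1/PS0)
  lvl1: tbl 0x23, slot 15 ⇒ 0x25007 (P1/RW1/US1/PS0)
  lvl2: tbl 0x25, slot 31 ⇒ 0x27005 (P1/RW0/US1/PS0)
  ⇒ fault: PROTECTION_VIOLATION  — 3 lookups
#2 VA=0x541201C32 (w,kernel):
  lvl0: tbl 0x1C, slot 21 ⇒ 0x2B007 (P1/RW1/US1/PS0)
  lvl1: tbl 0x2B, slot 9 ⇒ 0x2C007 (P1/RW1/US1/PS0)
  lvl2: tbl 0x2C, slot 1 ⇒ 0x35004 (P0/RW0/US1/PS0)
  ⇒ fault: PAGE_NOT_PRESENT  — 3 lookups

TLB: [["0x100C", "0x22"]]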